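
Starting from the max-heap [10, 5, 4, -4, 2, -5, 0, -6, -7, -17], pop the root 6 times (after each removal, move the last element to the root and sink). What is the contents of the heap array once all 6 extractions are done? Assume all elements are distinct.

[-5, -6, -17, -7]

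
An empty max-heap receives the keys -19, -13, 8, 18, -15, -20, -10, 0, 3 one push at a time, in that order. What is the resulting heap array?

[18, 8, -10, 3, -15, -20, -13, -19, 0]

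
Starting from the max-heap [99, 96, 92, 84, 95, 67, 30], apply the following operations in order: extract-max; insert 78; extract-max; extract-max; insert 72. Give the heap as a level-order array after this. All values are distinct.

extract-max → returns 99:
  remove root 99; move last element 30 to root → [30, 96, 92, 84, 95, 67]
  30 vs larger child 96 at index 1, swap → [96, 30, 92, 84, 95, 67]
  30 vs larger child 95 at index 4, swap → [96, 95, 92, 84, 30, 67]
insert 78:
  append 78 at index 6 → [96, 95, 92, 84, 30, 67, 78] (no swap needed)
extract-max → returns 96:
  remove root 96; move last element 78 to root → [78, 95, 92, 84, 30, 67]
  78 vs larger child 95 at index 1, swap → [95, 78, 92, 84, 30, 67]
  78 vs larger child 84 at index 3, swap → [95, 84, 92, 78, 30, 67]
extract-max → returns 95:
  remove root 95; move last element 67 to root → [67, 84, 92, 78, 30]
  67 vs larger child 92 at index 2, swap → [92, 84, 67, 78, 30]
insert 72:
  append 72 at index 5 → [92, 84, 67, 78, 30, 72]
  72 > parent 67 at index 2, swap → [92, 84, 72, 78, 30, 67]

[92, 84, 72, 78, 30, 67]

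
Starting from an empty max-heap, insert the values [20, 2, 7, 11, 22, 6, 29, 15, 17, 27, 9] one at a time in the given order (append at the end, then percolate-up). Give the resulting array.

[29, 27, 22, 17, 20, 6, 7, 2, 15, 11, 9]

Insert 20:
  append 20 at index 0 → [20] (no swap needed)
Insert 2:
  append 2 at index 1 → [20, 2] (no swap needed)
Insert 7:
  append 7 at index 2 → [20, 2, 7] (no swap needed)
Insert 11:
  append 11 at index 3 → [20, 2, 7, 11]
  11 > parent 2 at index 1, swap → [20, 11, 7, 2]
Insert 22:
  append 22 at index 4 → [20, 11, 7, 2, 22]
  22 > parent 11 at index 1, swap → [20, 22, 7, 2, 11]
  22 > parent 20 at index 0, swap → [22, 20, 7, 2, 11]
Insert 6:
  append 6 at index 5 → [22, 20, 7, 2, 11, 6] (no swap needed)
Insert 29:
  append 29 at index 6 → [22, 20, 7, 2, 11, 6, 29]
  29 > parent 7 at index 2, swap → [22, 20, 29, 2, 11, 6, 7]
  29 > parent 22 at index 0, swap → [29, 20, 22, 2, 11, 6, 7]
Insert 15:
  append 15 at index 7 → [29, 20, 22, 2, 11, 6, 7, 15]
  15 > parent 2 at index 3, swap → [29, 20, 22, 15, 11, 6, 7, 2]
Insert 17:
  append 17 at index 8 → [29, 20, 22, 15, 11, 6, 7, 2, 17]
  17 > parent 15 at index 3, swap → [29, 20, 22, 17, 11, 6, 7, 2, 15]
Insert 27:
  append 27 at index 9 → [29, 20, 22, 17, 11, 6, 7, 2, 15, 27]
  27 > parent 11 at index 4, swap → [29, 20, 22, 17, 27, 6, 7, 2, 15, 11]
  27 > parent 20 at index 1, swap → [29, 27, 22, 17, 20, 6, 7, 2, 15, 11]
Insert 9:
  append 9 at index 10 → [29, 27, 22, 17, 20, 6, 7, 2, 15, 11, 9] (no swap needed)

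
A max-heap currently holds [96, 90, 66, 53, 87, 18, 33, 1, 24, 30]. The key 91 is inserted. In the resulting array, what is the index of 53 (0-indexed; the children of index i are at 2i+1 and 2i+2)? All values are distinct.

3

append 91 at index 10 → [96, 90, 66, 53, 87, 18, 33, 1, 24, 30, 91]
91 > parent 87 at index 4, swap → [96, 90, 66, 53, 91, 18, 33, 1, 24, 30, 87]
91 > parent 90 at index 1, swap → [96, 91, 66, 53, 90, 18, 33, 1, 24, 30, 87]
resulting array: [96, 91, 66, 53, 90, 18, 33, 1, 24, 30, 87]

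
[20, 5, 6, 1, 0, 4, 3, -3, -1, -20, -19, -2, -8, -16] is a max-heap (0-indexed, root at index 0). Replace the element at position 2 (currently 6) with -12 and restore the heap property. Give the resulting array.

set index 2 from 6 to -12 → [20, 5, -12, 1, 0, 4, 3, -3, -1, -20, -19, -2, -8, -16]
-12 vs larger child 4 at index 5, swap → [20, 5, 4, 1, 0, -12, 3, -3, -1, -20, -19, -2, -8, -16]
-12 vs larger child -2 at index 11, swap → [20, 5, 4, 1, 0, -2, 3, -3, -1, -20, -19, -12, -8, -16]

[20, 5, 4, 1, 0, -2, 3, -3, -1, -20, -19, -12, -8, -16]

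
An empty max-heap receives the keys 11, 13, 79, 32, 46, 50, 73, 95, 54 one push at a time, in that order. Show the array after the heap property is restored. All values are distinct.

Insert 11:
  append 11 at index 0 → [11] (no swap needed)
Insert 13:
  append 13 at index 1 → [11, 13]
  13 > parent 11 at index 0, swap → [13, 11]
Insert 79:
  append 79 at index 2 → [13, 11, 79]
  79 > parent 13 at index 0, swap → [79, 11, 13]
Insert 32:
  append 32 at index 3 → [79, 11, 13, 32]
  32 > parent 11 at index 1, swap → [79, 32, 13, 11]
Insert 46:
  append 46 at index 4 → [79, 32, 13, 11, 46]
  46 > parent 32 at index 1, swap → [79, 46, 13, 11, 32]
Insert 50:
  append 50 at index 5 → [79, 46, 13, 11, 32, 50]
  50 > parent 13 at index 2, swap → [79, 46, 50, 11, 32, 13]
Insert 73:
  append 73 at index 6 → [79, 46, 50, 11, 32, 13, 73]
  73 > parent 50 at index 2, swap → [79, 46, 73, 11, 32, 13, 50]
Insert 95:
  append 95 at index 7 → [79, 46, 73, 11, 32, 13, 50, 95]
  95 > parent 11 at index 3, swap → [79, 46, 73, 95, 32, 13, 50, 11]
  95 > parent 46 at index 1, swap → [79, 95, 73, 46, 32, 13, 50, 11]
  95 > parent 79 at index 0, swap → [95, 79, 73, 46, 32, 13, 50, 11]
Insert 54:
  append 54 at index 8 → [95, 79, 73, 46, 32, 13, 50, 11, 54]
  54 > parent 46 at index 3, swap → [95, 79, 73, 54, 32, 13, 50, 11, 46]

[95, 79, 73, 54, 32, 13, 50, 11, 46]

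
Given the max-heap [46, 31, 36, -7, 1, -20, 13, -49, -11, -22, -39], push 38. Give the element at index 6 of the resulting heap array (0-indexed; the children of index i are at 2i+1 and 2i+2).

13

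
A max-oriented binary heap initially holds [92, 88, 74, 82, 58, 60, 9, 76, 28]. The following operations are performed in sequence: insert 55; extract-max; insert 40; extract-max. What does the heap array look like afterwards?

insert 55:
  append 55 at index 9 → [92, 88, 74, 82, 58, 60, 9, 76, 28, 55] (no swap needed)
extract-max → returns 92:
  remove root 92; move last element 55 to root → [55, 88, 74, 82, 58, 60, 9, 76, 28]
  55 vs larger child 88 at index 1, swap → [88, 55, 74, 82, 58, 60, 9, 76, 28]
  55 vs larger child 82 at index 3, swap → [88, 82, 74, 55, 58, 60, 9, 76, 28]
  55 vs larger child 76 at index 7, swap → [88, 82, 74, 76, 58, 60, 9, 55, 28]
insert 40:
  append 40 at index 9 → [88, 82, 74, 76, 58, 60, 9, 55, 28, 40] (no swap needed)
extract-max → returns 88:
  remove root 88; move last element 40 to root → [40, 82, 74, 76, 58, 60, 9, 55, 28]
  40 vs larger child 82 at index 1, swap → [82, 40, 74, 76, 58, 60, 9, 55, 28]
  40 vs larger child 76 at index 3, swap → [82, 76, 74, 40, 58, 60, 9, 55, 28]
  40 vs larger child 55 at index 7, swap → [82, 76, 74, 55, 58, 60, 9, 40, 28]

[82, 76, 74, 55, 58, 60, 9, 40, 28]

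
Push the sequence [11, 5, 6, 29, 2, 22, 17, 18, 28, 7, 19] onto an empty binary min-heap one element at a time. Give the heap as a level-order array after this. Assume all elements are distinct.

Insert 11:
  append 11 at index 0 → [11] (no swap needed)
Insert 5:
  append 5 at index 1 → [11, 5]
  5 < parent 11 at index 0, swap → [5, 11]
Insert 6:
  append 6 at index 2 → [5, 11, 6] (no swap needed)
Insert 29:
  append 29 at index 3 → [5, 11, 6, 29] (no swap needed)
Insert 2:
  append 2 at index 4 → [5, 11, 6, 29, 2]
  2 < parent 11 at index 1, swap → [5, 2, 6, 29, 11]
  2 < parent 5 at index 0, swap → [2, 5, 6, 29, 11]
Insert 22:
  append 22 at index 5 → [2, 5, 6, 29, 11, 22] (no swap needed)
Insert 17:
  append 17 at index 6 → [2, 5, 6, 29, 11, 22, 17] (no swap needed)
Insert 18:
  append 18 at index 7 → [2, 5, 6, 29, 11, 22, 17, 18]
  18 < parent 29 at index 3, swap → [2, 5, 6, 18, 11, 22, 17, 29]
Insert 28:
  append 28 at index 8 → [2, 5, 6, 18, 11, 22, 17, 29, 28] (no swap needed)
Insert 7:
  append 7 at index 9 → [2, 5, 6, 18, 11, 22, 17, 29, 28, 7]
  7 < parent 11 at index 4, swap → [2, 5, 6, 18, 7, 22, 17, 29, 28, 11]
Insert 19:
  append 19 at index 10 → [2, 5, 6, 18, 7, 22, 17, 29, 28, 11, 19] (no swap needed)

[2, 5, 6, 18, 7, 22, 17, 29, 28, 11, 19]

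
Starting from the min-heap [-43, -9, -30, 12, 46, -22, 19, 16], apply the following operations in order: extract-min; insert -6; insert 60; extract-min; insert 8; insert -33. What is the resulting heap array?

[-33, -22, 16, -6, -9, 60, 19, 12, 8, 46]

extract-min → returns -43:
  remove root -43; move last element 16 to root → [16, -9, -30, 12, 46, -22, 19]
  16 vs smaller child -30 at index 2, swap → [-30, -9, 16, 12, 46, -22, 19]
  16 vs smaller child -22 at index 5, swap → [-30, -9, -22, 12, 46, 16, 19]
insert -6:
  append -6 at index 7 → [-30, -9, -22, 12, 46, 16, 19, -6]
  -6 < parent 12 at index 3, swap → [-30, -9, -22, -6, 46, 16, 19, 12]
insert 60:
  append 60 at index 8 → [-30, -9, -22, -6, 46, 16, 19, 12, 60] (no swap needed)
extract-min → returns -30:
  remove root -30; move last element 60 to root → [60, -9, -22, -6, 46, 16, 19, 12]
  60 vs smaller child -22 at index 2, swap → [-22, -9, 60, -6, 46, 16, 19, 12]
  60 vs smaller child 16 at index 5, swap → [-22, -9, 16, -6, 46, 60, 19, 12]
insert 8:
  append 8 at index 8 → [-22, -9, 16, -6, 46, 60, 19, 12, 8] (no swap needed)
insert -33:
  append -33 at index 9 → [-22, -9, 16, -6, 46, 60, 19, 12, 8, -33]
  -33 < parent 46 at index 4, swap → [-22, -9, 16, -6, -33, 60, 19, 12, 8, 46]
  -33 < parent -9 at index 1, swap → [-22, -33, 16, -6, -9, 60, 19, 12, 8, 46]
  -33 < parent -22 at index 0, swap → [-33, -22, 16, -6, -9, 60, 19, 12, 8, 46]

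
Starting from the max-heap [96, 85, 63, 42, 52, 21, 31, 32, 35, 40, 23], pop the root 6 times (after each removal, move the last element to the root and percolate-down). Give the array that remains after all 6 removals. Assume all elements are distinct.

extract-max #1 returns 96:
  remove root 96; move last element 23 to root → [23, 85, 63, 42, 52, 21, 31, 32, 35, 40]
  23 vs larger child 85 at index 1, swap → [85, 23, 63, 42, 52, 21, 31, 32, 35, 40]
  23 vs larger child 52 at index 4, swap → [85, 52, 63, 42, 23, 21, 31, 32, 35, 40]
  23 vs only child 40 at index 9, swap → [85, 52, 63, 42, 40, 21, 31, 32, 35, 23]
extract-max #2 returns 85:
  remove root 85; move last element 23 to root → [23, 52, 63, 42, 40, 21, 31, 32, 35]
  23 vs larger child 63 at index 2, swap → [63, 52, 23, 42, 40, 21, 31, 32, 35]
  23 vs larger child 31 at index 6, swap → [63, 52, 31, 42, 40, 21, 23, 32, 35]
extract-max #3 returns 63:
  remove root 63; move last element 35 to root → [35, 52, 31, 42, 40, 21, 23, 32]
  35 vs larger child 52 at index 1, swap → [52, 35, 31, 42, 40, 21, 23, 32]
  35 vs larger child 42 at index 3, swap → [52, 42, 31, 35, 40, 21, 23, 32]
extract-max #4 returns 52:
  remove root 52; move last element 32 to root → [32, 42, 31, 35, 40, 21, 23]
  32 vs larger child 42 at index 1, swap → [42, 32, 31, 35, 40, 21, 23]
  32 vs larger child 40 at index 4, swap → [42, 40, 31, 35, 32, 21, 23]
extract-max #5 returns 42:
  remove root 42; move last element 23 to root → [23, 40, 31, 35, 32, 21]
  23 vs larger child 40 at index 1, swap → [40, 23, 31, 35, 32, 21]
  23 vs larger child 35 at index 3, swap → [40, 35, 31, 23, 32, 21]
extract-max #6 returns 40:
  remove root 40; move last element 21 to root → [21, 35, 31, 23, 32]
  21 vs larger child 35 at index 1, swap → [35, 21, 31, 23, 32]
  21 vs larger child 32 at index 4, swap → [35, 32, 31, 23, 21]

[35, 32, 31, 23, 21]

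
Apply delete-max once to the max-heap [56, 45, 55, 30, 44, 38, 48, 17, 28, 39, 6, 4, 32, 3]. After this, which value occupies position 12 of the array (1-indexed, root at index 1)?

4

remove root 56; move last element 3 to root → [3, 45, 55, 30, 44, 38, 48, 17, 28, 39, 6, 4, 32]
3 vs larger child 55 at index 3, swap → [55, 45, 3, 30, 44, 38, 48, 17, 28, 39, 6, 4, 32]
3 vs larger child 48 at index 7, swap → [55, 45, 48, 30, 44, 38, 3, 17, 28, 39, 6, 4, 32]
resulting array: [55, 45, 48, 30, 44, 38, 3, 17, 28, 39, 6, 4, 32]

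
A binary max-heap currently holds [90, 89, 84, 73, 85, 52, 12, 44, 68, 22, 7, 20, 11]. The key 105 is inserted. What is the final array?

append 105 at index 13 → [90, 89, 84, 73, 85, 52, 12, 44, 68, 22, 7, 20, 11, 105]
105 > parent 12 at index 6, swap → [90, 89, 84, 73, 85, 52, 105, 44, 68, 22, 7, 20, 11, 12]
105 > parent 84 at index 2, swap → [90, 89, 105, 73, 85, 52, 84, 44, 68, 22, 7, 20, 11, 12]
105 > parent 90 at index 0, swap → [105, 89, 90, 73, 85, 52, 84, 44, 68, 22, 7, 20, 11, 12]

[105, 89, 90, 73, 85, 52, 84, 44, 68, 22, 7, 20, 11, 12]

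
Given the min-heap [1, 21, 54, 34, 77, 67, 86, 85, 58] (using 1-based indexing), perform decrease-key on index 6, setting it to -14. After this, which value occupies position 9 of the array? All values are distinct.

set index 6 from 67 to -14 → [1, 21, 54, 34, 77, -14, 86, 85, 58]
-14 < parent 54 at index 3, swap → [1, 21, -14, 34, 77, 54, 86, 85, 58]
-14 < parent 1 at index 1, swap → [-14, 21, 1, 34, 77, 54, 86, 85, 58]
resulting array: [-14, 21, 1, 34, 77, 54, 86, 85, 58]

58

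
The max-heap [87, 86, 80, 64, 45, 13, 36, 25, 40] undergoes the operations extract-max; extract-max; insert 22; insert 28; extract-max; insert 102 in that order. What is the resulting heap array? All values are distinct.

[102, 64, 36, 45, 28, 13, 25, 22, 40]

extract-max → returns 87:
  remove root 87; move last element 40 to root → [40, 86, 80, 64, 45, 13, 36, 25]
  40 vs larger child 86 at index 1, swap → [86, 40, 80, 64, 45, 13, 36, 25]
  40 vs larger child 64 at index 3, swap → [86, 64, 80, 40, 45, 13, 36, 25]
extract-max → returns 86:
  remove root 86; move last element 25 to root → [25, 64, 80, 40, 45, 13, 36]
  25 vs larger child 80 at index 2, swap → [80, 64, 25, 40, 45, 13, 36]
  25 vs larger child 36 at index 6, swap → [80, 64, 36, 40, 45, 13, 25]
insert 22:
  append 22 at index 7 → [80, 64, 36, 40, 45, 13, 25, 22] (no swap needed)
insert 28:
  append 28 at index 8 → [80, 64, 36, 40, 45, 13, 25, 22, 28] (no swap needed)
extract-max → returns 80:
  remove root 80; move last element 28 to root → [28, 64, 36, 40, 45, 13, 25, 22]
  28 vs larger child 64 at index 1, swap → [64, 28, 36, 40, 45, 13, 25, 22]
  28 vs larger child 45 at index 4, swap → [64, 45, 36, 40, 28, 13, 25, 22]
insert 102:
  append 102 at index 8 → [64, 45, 36, 40, 28, 13, 25, 22, 102]
  102 > parent 40 at index 3, swap → [64, 45, 36, 102, 28, 13, 25, 22, 40]
  102 > parent 45 at index 1, swap → [64, 102, 36, 45, 28, 13, 25, 22, 40]
  102 > parent 64 at index 0, swap → [102, 64, 36, 45, 28, 13, 25, 22, 40]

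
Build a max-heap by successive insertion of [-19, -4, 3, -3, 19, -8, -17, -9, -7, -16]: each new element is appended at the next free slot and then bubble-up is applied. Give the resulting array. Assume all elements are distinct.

[19, 3, -4, -7, -3, -8, -17, -19, -9, -16]

Insert -19:
  append -19 at index 0 → [-19] (no swap needed)
Insert -4:
  append -4 at index 1 → [-19, -4]
  -4 > parent -19 at index 0, swap → [-4, -19]
Insert 3:
  append 3 at index 2 → [-4, -19, 3]
  3 > parent -4 at index 0, swap → [3, -19, -4]
Insert -3:
  append -3 at index 3 → [3, -19, -4, -3]
  -3 > parent -19 at index 1, swap → [3, -3, -4, -19]
Insert 19:
  append 19 at index 4 → [3, -3, -4, -19, 19]
  19 > parent -3 at index 1, swap → [3, 19, -4, -19, -3]
  19 > parent 3 at index 0, swap → [19, 3, -4, -19, -3]
Insert -8:
  append -8 at index 5 → [19, 3, -4, -19, -3, -8] (no swap needed)
Insert -17:
  append -17 at index 6 → [19, 3, -4, -19, -3, -8, -17] (no swap needed)
Insert -9:
  append -9 at index 7 → [19, 3, -4, -19, -3, -8, -17, -9]
  -9 > parent -19 at index 3, swap → [19, 3, -4, -9, -3, -8, -17, -19]
Insert -7:
  append -7 at index 8 → [19, 3, -4, -9, -3, -8, -17, -19, -7]
  -7 > parent -9 at index 3, swap → [19, 3, -4, -7, -3, -8, -17, -19, -9]
Insert -16:
  append -16 at index 9 → [19, 3, -4, -7, -3, -8, -17, -19, -9, -16] (no swap needed)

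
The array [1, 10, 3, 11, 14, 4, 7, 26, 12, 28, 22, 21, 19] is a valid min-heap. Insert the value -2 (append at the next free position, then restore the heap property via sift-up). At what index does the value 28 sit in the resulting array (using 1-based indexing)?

10

append -2 at index 14 → [1, 10, 3, 11, 14, 4, 7, 26, 12, 28, 22, 21, 19, -2]
-2 < parent 7 at index 7, swap → [1, 10, 3, 11, 14, 4, -2, 26, 12, 28, 22, 21, 19, 7]
-2 < parent 3 at index 3, swap → [1, 10, -2, 11, 14, 4, 3, 26, 12, 28, 22, 21, 19, 7]
-2 < parent 1 at index 1, swap → [-2, 10, 1, 11, 14, 4, 3, 26, 12, 28, 22, 21, 19, 7]
resulting array: [-2, 10, 1, 11, 14, 4, 3, 26, 12, 28, 22, 21, 19, 7]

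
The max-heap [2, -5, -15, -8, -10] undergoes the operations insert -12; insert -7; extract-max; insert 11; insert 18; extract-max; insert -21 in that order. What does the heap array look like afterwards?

insert -12:
  append -12 at index 5 → [2, -5, -15, -8, -10, -12]
  -12 > parent -15 at index 2, swap → [2, -5, -12, -8, -10, -15]
insert -7:
  append -7 at index 6 → [2, -5, -12, -8, -10, -15, -7]
  -7 > parent -12 at index 2, swap → [2, -5, -7, -8, -10, -15, -12]
extract-max → returns 2:
  remove root 2; move last element -12 to root → [-12, -5, -7, -8, -10, -15]
  -12 vs larger child -5 at index 1, swap → [-5, -12, -7, -8, -10, -15]
  -12 vs larger child -8 at index 3, swap → [-5, -8, -7, -12, -10, -15]
insert 11:
  append 11 at index 6 → [-5, -8, -7, -12, -10, -15, 11]
  11 > parent -7 at index 2, swap → [-5, -8, 11, -12, -10, -15, -7]
  11 > parent -5 at index 0, swap → [11, -8, -5, -12, -10, -15, -7]
insert 18:
  append 18 at index 7 → [11, -8, -5, -12, -10, -15, -7, 18]
  18 > parent -12 at index 3, swap → [11, -8, -5, 18, -10, -15, -7, -12]
  18 > parent -8 at index 1, swap → [11, 18, -5, -8, -10, -15, -7, -12]
  18 > parent 11 at index 0, swap → [18, 11, -5, -8, -10, -15, -7, -12]
extract-max → returns 18:
  remove root 18; move last element -12 to root → [-12, 11, -5, -8, -10, -15, -7]
  -12 vs larger child 11 at index 1, swap → [11, -12, -5, -8, -10, -15, -7]
  -12 vs larger child -8 at index 3, swap → [11, -8, -5, -12, -10, -15, -7]
insert -21:
  append -21 at index 7 → [11, -8, -5, -12, -10, -15, -7, -21] (no swap needed)

[11, -8, -5, -12, -10, -15, -7, -21]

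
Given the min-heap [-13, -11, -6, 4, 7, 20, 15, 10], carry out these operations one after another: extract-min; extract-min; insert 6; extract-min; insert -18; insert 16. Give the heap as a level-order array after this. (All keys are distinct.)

extract-min → returns -13:
  remove root -13; move last element 10 to root → [10, -11, -6, 4, 7, 20, 15]
  10 vs smaller child -11 at index 1, swap → [-11, 10, -6, 4, 7, 20, 15]
  10 vs smaller child 4 at index 3, swap → [-11, 4, -6, 10, 7, 20, 15]
extract-min → returns -11:
  remove root -11; move last element 15 to root → [15, 4, -6, 10, 7, 20]
  15 vs smaller child -6 at index 2, swap → [-6, 4, 15, 10, 7, 20]
insert 6:
  append 6 at index 6 → [-6, 4, 15, 10, 7, 20, 6]
  6 < parent 15 at index 2, swap → [-6, 4, 6, 10, 7, 20, 15]
extract-min → returns -6:
  remove root -6; move last element 15 to root → [15, 4, 6, 10, 7, 20]
  15 vs smaller child 4 at index 1, swap → [4, 15, 6, 10, 7, 20]
  15 vs smaller child 7 at index 4, swap → [4, 7, 6, 10, 15, 20]
insert -18:
  append -18 at index 6 → [4, 7, 6, 10, 15, 20, -18]
  -18 < parent 6 at index 2, swap → [4, 7, -18, 10, 15, 20, 6]
  -18 < parent 4 at index 0, swap → [-18, 7, 4, 10, 15, 20, 6]
insert 16:
  append 16 at index 7 → [-18, 7, 4, 10, 15, 20, 6, 16] (no swap needed)

[-18, 7, 4, 10, 15, 20, 6, 16]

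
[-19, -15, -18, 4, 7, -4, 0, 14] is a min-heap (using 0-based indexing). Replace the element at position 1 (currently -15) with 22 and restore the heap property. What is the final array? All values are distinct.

[-19, 4, -18, 14, 7, -4, 0, 22]

set index 1 from -15 to 22 → [-19, 22, -18, 4, 7, -4, 0, 14]
22 vs smaller child 4 at index 3, swap → [-19, 4, -18, 22, 7, -4, 0, 14]
22 vs only child 14 at index 7, swap → [-19, 4, -18, 14, 7, -4, 0, 22]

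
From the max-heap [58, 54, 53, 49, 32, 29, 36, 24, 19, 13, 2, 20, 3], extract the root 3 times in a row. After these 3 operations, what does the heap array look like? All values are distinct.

[49, 32, 36, 24, 13, 29, 20, 3, 19, 2]

extract-max #1 returns 58:
  remove root 58; move last element 3 to root → [3, 54, 53, 49, 32, 29, 36, 24, 19, 13, 2, 20]
  3 vs larger child 54 at index 1, swap → [54, 3, 53, 49, 32, 29, 36, 24, 19, 13, 2, 20]
  3 vs larger child 49 at index 3, swap → [54, 49, 53, 3, 32, 29, 36, 24, 19, 13, 2, 20]
  3 vs larger child 24 at index 7, swap → [54, 49, 53, 24, 32, 29, 36, 3, 19, 13, 2, 20]
extract-max #2 returns 54:
  remove root 54; move last element 20 to root → [20, 49, 53, 24, 32, 29, 36, 3, 19, 13, 2]
  20 vs larger child 53 at index 2, swap → [53, 49, 20, 24, 32, 29, 36, 3, 19, 13, 2]
  20 vs larger child 36 at index 6, swap → [53, 49, 36, 24, 32, 29, 20, 3, 19, 13, 2]
extract-max #3 returns 53:
  remove root 53; move last element 2 to root → [2, 49, 36, 24, 32, 29, 20, 3, 19, 13]
  2 vs larger child 49 at index 1, swap → [49, 2, 36, 24, 32, 29, 20, 3, 19, 13]
  2 vs larger child 32 at index 4, swap → [49, 32, 36, 24, 2, 29, 20, 3, 19, 13]
  2 vs only child 13 at index 9, swap → [49, 32, 36, 24, 13, 29, 20, 3, 19, 2]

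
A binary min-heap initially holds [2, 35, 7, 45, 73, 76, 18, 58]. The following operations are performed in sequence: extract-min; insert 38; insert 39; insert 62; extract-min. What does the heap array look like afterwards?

extract-min → returns 2:
  remove root 2; move last element 58 to root → [58, 35, 7, 45, 73, 76, 18]
  58 vs smaller child 7 at index 2, swap → [7, 35, 58, 45, 73, 76, 18]
  58 vs smaller child 18 at index 6, swap → [7, 35, 18, 45, 73, 76, 58]
insert 38:
  append 38 at index 7 → [7, 35, 18, 45, 73, 76, 58, 38]
  38 < parent 45 at index 3, swap → [7, 35, 18, 38, 73, 76, 58, 45]
insert 39:
  append 39 at index 8 → [7, 35, 18, 38, 73, 76, 58, 45, 39] (no swap needed)
insert 62:
  append 62 at index 9 → [7, 35, 18, 38, 73, 76, 58, 45, 39, 62]
  62 < parent 73 at index 4, swap → [7, 35, 18, 38, 62, 76, 58, 45, 39, 73]
extract-min → returns 7:
  remove root 7; move last element 73 to root → [73, 35, 18, 38, 62, 76, 58, 45, 39]
  73 vs smaller child 18 at index 2, swap → [18, 35, 73, 38, 62, 76, 58, 45, 39]
  73 vs smaller child 58 at index 6, swap → [18, 35, 58, 38, 62, 76, 73, 45, 39]

[18, 35, 58, 38, 62, 76, 73, 45, 39]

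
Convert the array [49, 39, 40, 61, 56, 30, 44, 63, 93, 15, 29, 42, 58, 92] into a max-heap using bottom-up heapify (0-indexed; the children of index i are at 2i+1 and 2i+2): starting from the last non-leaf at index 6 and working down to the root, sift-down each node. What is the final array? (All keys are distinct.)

[93, 63, 92, 61, 56, 58, 44, 39, 49, 15, 29, 42, 30, 40]

sift down from index 6:
  44 vs only child 92 at index 13, swap → [49, 39, 40, 61, 56, 30, 92, 63, 93, 15, 29, 42, 58, 44]
sift down from index 5:
  30 vs larger child 58 at index 12, swap → [49, 39, 40, 61, 56, 58, 92, 63, 93, 15, 29, 42, 30, 44]
sift down from index 4: already satisfies heap property
sift down from index 3:
  61 vs larger child 93 at index 8, swap → [49, 39, 40, 93, 56, 58, 92, 63, 61, 15, 29, 42, 30, 44]
sift down from index 2:
  40 vs larger child 92 at index 6, swap → [49, 39, 92, 93, 56, 58, 40, 63, 61, 15, 29, 42, 30, 44]
  40 vs only child 44 at index 13, swap → [49, 39, 92, 93, 56, 58, 44, 63, 61, 15, 29, 42, 30, 40]
sift down from index 1:
  39 vs larger child 93 at index 3, swap → [49, 93, 92, 39, 56, 58, 44, 63, 61, 15, 29, 42, 30, 40]
  39 vs larger child 63 at index 7, swap → [49, 93, 92, 63, 56, 58, 44, 39, 61, 15, 29, 42, 30, 40]
sift down from index 0:
  49 vs larger child 93 at index 1, swap → [93, 49, 92, 63, 56, 58, 44, 39, 61, 15, 29, 42, 30, 40]
  49 vs larger child 63 at index 3, swap → [93, 63, 92, 49, 56, 58, 44, 39, 61, 15, 29, 42, 30, 40]
  49 vs larger child 61 at index 8, swap → [93, 63, 92, 61, 56, 58, 44, 39, 49, 15, 29, 42, 30, 40]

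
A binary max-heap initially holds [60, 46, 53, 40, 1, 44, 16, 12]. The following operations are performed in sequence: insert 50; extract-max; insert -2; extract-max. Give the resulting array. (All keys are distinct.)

insert 50:
  append 50 at index 8 → [60, 46, 53, 40, 1, 44, 16, 12, 50]
  50 > parent 40 at index 3, swap → [60, 46, 53, 50, 1, 44, 16, 12, 40]
  50 > parent 46 at index 1, swap → [60, 50, 53, 46, 1, 44, 16, 12, 40]
extract-max → returns 60:
  remove root 60; move last element 40 to root → [40, 50, 53, 46, 1, 44, 16, 12]
  40 vs larger child 53 at index 2, swap → [53, 50, 40, 46, 1, 44, 16, 12]
  40 vs larger child 44 at index 5, swap → [53, 50, 44, 46, 1, 40, 16, 12]
insert -2:
  append -2 at index 8 → [53, 50, 44, 46, 1, 40, 16, 12, -2] (no swap needed)
extract-max → returns 53:
  remove root 53; move last element -2 to root → [-2, 50, 44, 46, 1, 40, 16, 12]
  -2 vs larger child 50 at index 1, swap → [50, -2, 44, 46, 1, 40, 16, 12]
  -2 vs larger child 46 at index 3, swap → [50, 46, 44, -2, 1, 40, 16, 12]
  -2 vs only child 12 at index 7, swap → [50, 46, 44, 12, 1, 40, 16, -2]

[50, 46, 44, 12, 1, 40, 16, -2]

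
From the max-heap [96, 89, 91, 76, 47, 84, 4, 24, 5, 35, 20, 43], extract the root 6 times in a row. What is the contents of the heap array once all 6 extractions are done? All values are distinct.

extract-max #1 returns 96:
  remove root 96; move last element 43 to root → [43, 89, 91, 76, 47, 84, 4, 24, 5, 35, 20]
  43 vs larger child 91 at index 2, swap → [91, 89, 43, 76, 47, 84, 4, 24, 5, 35, 20]
  43 vs larger child 84 at index 5, swap → [91, 89, 84, 76, 47, 43, 4, 24, 5, 35, 20]
extract-max #2 returns 91:
  remove root 91; move last element 20 to root → [20, 89, 84, 76, 47, 43, 4, 24, 5, 35]
  20 vs larger child 89 at index 1, swap → [89, 20, 84, 76, 47, 43, 4, 24, 5, 35]
  20 vs larger child 76 at index 3, swap → [89, 76, 84, 20, 47, 43, 4, 24, 5, 35]
  20 vs larger child 24 at index 7, swap → [89, 76, 84, 24, 47, 43, 4, 20, 5, 35]
extract-max #3 returns 89:
  remove root 89; move last element 35 to root → [35, 76, 84, 24, 47, 43, 4, 20, 5]
  35 vs larger child 84 at index 2, swap → [84, 76, 35, 24, 47, 43, 4, 20, 5]
  35 vs larger child 43 at index 5, swap → [84, 76, 43, 24, 47, 35, 4, 20, 5]
extract-max #4 returns 84:
  remove root 84; move last element 5 to root → [5, 76, 43, 24, 47, 35, 4, 20]
  5 vs larger child 76 at index 1, swap → [76, 5, 43, 24, 47, 35, 4, 20]
  5 vs larger child 47 at index 4, swap → [76, 47, 43, 24, 5, 35, 4, 20]
extract-max #5 returns 76:
  remove root 76; move last element 20 to root → [20, 47, 43, 24, 5, 35, 4]
  20 vs larger child 47 at index 1, swap → [47, 20, 43, 24, 5, 35, 4]
  20 vs larger child 24 at index 3, swap → [47, 24, 43, 20, 5, 35, 4]
extract-max #6 returns 47:
  remove root 47; move last element 4 to root → [4, 24, 43, 20, 5, 35]
  4 vs larger child 43 at index 2, swap → [43, 24, 4, 20, 5, 35]
  4 vs only child 35 at index 5, swap → [43, 24, 35, 20, 5, 4]

[43, 24, 35, 20, 5, 4]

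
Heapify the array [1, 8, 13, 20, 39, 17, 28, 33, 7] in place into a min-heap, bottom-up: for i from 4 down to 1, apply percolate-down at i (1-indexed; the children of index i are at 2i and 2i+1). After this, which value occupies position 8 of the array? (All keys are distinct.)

sift down from index 4:
  20 vs smaller child 7 at index 9, swap → [1, 8, 13, 7, 39, 17, 28, 33, 20]
sift down from index 3: already satisfies heap property
sift down from index 2:
  8 vs smaller child 7 at index 4, swap → [1, 7, 13, 8, 39, 17, 28, 33, 20]
sift down from index 1: already satisfies heap property
resulting array: [1, 7, 13, 8, 39, 17, 28, 33, 20]

33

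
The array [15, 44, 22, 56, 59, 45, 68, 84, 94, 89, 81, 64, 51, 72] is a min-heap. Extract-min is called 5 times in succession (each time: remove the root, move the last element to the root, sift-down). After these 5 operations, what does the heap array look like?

[56, 59, 64, 72, 89, 81, 68, 84, 94]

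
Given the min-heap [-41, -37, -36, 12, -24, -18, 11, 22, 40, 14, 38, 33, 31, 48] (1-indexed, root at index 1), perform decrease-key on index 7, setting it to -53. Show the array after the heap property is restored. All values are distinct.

set index 7 from 11 to -53 → [-41, -37, -36, 12, -24, -18, -53, 22, 40, 14, 38, 33, 31, 48]
-53 < parent -36 at index 3, swap → [-41, -37, -53, 12, -24, -18, -36, 22, 40, 14, 38, 33, 31, 48]
-53 < parent -41 at index 1, swap → [-53, -37, -41, 12, -24, -18, -36, 22, 40, 14, 38, 33, 31, 48]

[-53, -37, -41, 12, -24, -18, -36, 22, 40, 14, 38, 33, 31, 48]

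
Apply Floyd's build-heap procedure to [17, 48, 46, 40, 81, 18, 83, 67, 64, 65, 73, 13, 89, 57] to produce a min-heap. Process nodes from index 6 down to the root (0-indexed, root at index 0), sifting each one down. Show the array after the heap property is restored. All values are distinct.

sift down from index 6:
  83 vs only child 57 at index 13, swap → [17, 48, 46, 40, 81, 18, 57, 67, 64, 65, 73, 13, 89, 83]
sift down from index 5:
  18 vs smaller child 13 at index 11, swap → [17, 48, 46, 40, 81, 13, 57, 67, 64, 65, 73, 18, 89, 83]
sift down from index 4:
  81 vs smaller child 65 at index 9, swap → [17, 48, 46, 40, 65, 13, 57, 67, 64, 81, 73, 18, 89, 83]
sift down from index 3: already satisfies heap property
sift down from index 2:
  46 vs smaller child 13 at index 5, swap → [17, 48, 13, 40, 65, 46, 57, 67, 64, 81, 73, 18, 89, 83]
  46 vs smaller child 18 at index 11, swap → [17, 48, 13, 40, 65, 18, 57, 67, 64, 81, 73, 46, 89, 83]
sift down from index 1:
  48 vs smaller child 40 at index 3, swap → [17, 40, 13, 48, 65, 18, 57, 67, 64, 81, 73, 46, 89, 83]
sift down from index 0:
  17 vs smaller child 13 at index 2, swap → [13, 40, 17, 48, 65, 18, 57, 67, 64, 81, 73, 46, 89, 83]

[13, 40, 17, 48, 65, 18, 57, 67, 64, 81, 73, 46, 89, 83]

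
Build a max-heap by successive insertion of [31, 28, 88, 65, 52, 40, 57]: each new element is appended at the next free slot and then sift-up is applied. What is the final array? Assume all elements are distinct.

[88, 65, 57, 28, 52, 31, 40]

Insert 31:
  append 31 at index 0 → [31] (no swap needed)
Insert 28:
  append 28 at index 1 → [31, 28] (no swap needed)
Insert 88:
  append 88 at index 2 → [31, 28, 88]
  88 > parent 31 at index 0, swap → [88, 28, 31]
Insert 65:
  append 65 at index 3 → [88, 28, 31, 65]
  65 > parent 28 at index 1, swap → [88, 65, 31, 28]
Insert 52:
  append 52 at index 4 → [88, 65, 31, 28, 52] (no swap needed)
Insert 40:
  append 40 at index 5 → [88, 65, 31, 28, 52, 40]
  40 > parent 31 at index 2, swap → [88, 65, 40, 28, 52, 31]
Insert 57:
  append 57 at index 6 → [88, 65, 40, 28, 52, 31, 57]
  57 > parent 40 at index 2, swap → [88, 65, 57, 28, 52, 31, 40]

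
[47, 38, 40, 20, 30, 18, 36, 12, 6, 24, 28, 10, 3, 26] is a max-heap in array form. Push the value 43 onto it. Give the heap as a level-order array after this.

[47, 38, 43, 20, 30, 18, 40, 12, 6, 24, 28, 10, 3, 26, 36]

append 43 at index 14 → [47, 38, 40, 20, 30, 18, 36, 12, 6, 24, 28, 10, 3, 26, 43]
43 > parent 36 at index 6, swap → [47, 38, 40, 20, 30, 18, 43, 12, 6, 24, 28, 10, 3, 26, 36]
43 > parent 40 at index 2, swap → [47, 38, 43, 20, 30, 18, 40, 12, 6, 24, 28, 10, 3, 26, 36]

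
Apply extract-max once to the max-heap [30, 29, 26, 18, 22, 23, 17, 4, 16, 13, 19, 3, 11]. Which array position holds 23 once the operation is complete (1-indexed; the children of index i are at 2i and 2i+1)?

remove root 30; move last element 11 to root → [11, 29, 26, 18, 22, 23, 17, 4, 16, 13, 19, 3]
11 vs larger child 29 at index 2, swap → [29, 11, 26, 18, 22, 23, 17, 4, 16, 13, 19, 3]
11 vs larger child 22 at index 5, swap → [29, 22, 26, 18, 11, 23, 17, 4, 16, 13, 19, 3]
11 vs larger child 19 at index 11, swap → [29, 22, 26, 18, 19, 23, 17, 4, 16, 13, 11, 3]
resulting array: [29, 22, 26, 18, 19, 23, 17, 4, 16, 13, 11, 3]

6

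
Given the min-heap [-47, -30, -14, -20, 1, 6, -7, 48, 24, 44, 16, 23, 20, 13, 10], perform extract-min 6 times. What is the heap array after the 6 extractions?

[6, 10, 20, 16, 13, 23, 44, 48, 24]

extract-min #1 returns -47:
  remove root -47; move last element 10 to root → [10, -30, -14, -20, 1, 6, -7, 48, 24, 44, 16, 23, 20, 13]
  10 vs smaller child -30 at index 1, swap → [-30, 10, -14, -20, 1, 6, -7, 48, 24, 44, 16, 23, 20, 13]
  10 vs smaller child -20 at index 3, swap → [-30, -20, -14, 10, 1, 6, -7, 48, 24, 44, 16, 23, 20, 13]
extract-min #2 returns -30:
  remove root -30; move last element 13 to root → [13, -20, -14, 10, 1, 6, -7, 48, 24, 44, 16, 23, 20]
  13 vs smaller child -20 at index 1, swap → [-20, 13, -14, 10, 1, 6, -7, 48, 24, 44, 16, 23, 20]
  13 vs smaller child 1 at index 4, swap → [-20, 1, -14, 10, 13, 6, -7, 48, 24, 44, 16, 23, 20]
extract-min #3 returns -20:
  remove root -20; move last element 20 to root → [20, 1, -14, 10, 13, 6, -7, 48, 24, 44, 16, 23]
  20 vs smaller child -14 at index 2, swap → [-14, 1, 20, 10, 13, 6, -7, 48, 24, 44, 16, 23]
  20 vs smaller child -7 at index 6, swap → [-14, 1, -7, 10, 13, 6, 20, 48, 24, 44, 16, 23]
extract-min #4 returns -14:
  remove root -14; move last element 23 to root → [23, 1, -7, 10, 13, 6, 20, 48, 24, 44, 16]
  23 vs smaller child -7 at index 2, swap → [-7, 1, 23, 10, 13, 6, 20, 48, 24, 44, 16]
  23 vs smaller child 6 at index 5, swap → [-7, 1, 6, 10, 13, 23, 20, 48, 24, 44, 16]
extract-min #5 returns -7:
  remove root -7; move last element 16 to root → [16, 1, 6, 10, 13, 23, 20, 48, 24, 44]
  16 vs smaller child 1 at index 1, swap → [1, 16, 6, 10, 13, 23, 20, 48, 24, 44]
  16 vs smaller child 10 at index 3, swap → [1, 10, 6, 16, 13, 23, 20, 48, 24, 44]
extract-min #6 returns 1:
  remove root 1; move last element 44 to root → [44, 10, 6, 16, 13, 23, 20, 48, 24]
  44 vs smaller child 6 at index 2, swap → [6, 10, 44, 16, 13, 23, 20, 48, 24]
  44 vs smaller child 20 at index 6, swap → [6, 10, 20, 16, 13, 23, 44, 48, 24]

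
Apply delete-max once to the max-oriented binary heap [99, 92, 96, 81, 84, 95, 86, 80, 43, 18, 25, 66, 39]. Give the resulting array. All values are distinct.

[96, 92, 95, 81, 84, 66, 86, 80, 43, 18, 25, 39]

remove root 99; move last element 39 to root → [39, 92, 96, 81, 84, 95, 86, 80, 43, 18, 25, 66]
39 vs larger child 96 at index 2, swap → [96, 92, 39, 81, 84, 95, 86, 80, 43, 18, 25, 66]
39 vs larger child 95 at index 5, swap → [96, 92, 95, 81, 84, 39, 86, 80, 43, 18, 25, 66]
39 vs only child 66 at index 11, swap → [96, 92, 95, 81, 84, 66, 86, 80, 43, 18, 25, 39]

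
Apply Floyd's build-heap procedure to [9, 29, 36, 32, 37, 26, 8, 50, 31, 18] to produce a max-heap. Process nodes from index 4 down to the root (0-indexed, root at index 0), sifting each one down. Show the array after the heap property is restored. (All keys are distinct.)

[50, 37, 36, 32, 18, 26, 8, 29, 31, 9]

sift down from index 4: already satisfies heap property
sift down from index 3:
  32 vs larger child 50 at index 7, swap → [9, 29, 36, 50, 37, 26, 8, 32, 31, 18]
sift down from index 2: already satisfies heap property
sift down from index 1:
  29 vs larger child 50 at index 3, swap → [9, 50, 36, 29, 37, 26, 8, 32, 31, 18]
  29 vs larger child 32 at index 7, swap → [9, 50, 36, 32, 37, 26, 8, 29, 31, 18]
sift down from index 0:
  9 vs larger child 50 at index 1, swap → [50, 9, 36, 32, 37, 26, 8, 29, 31, 18]
  9 vs larger child 37 at index 4, swap → [50, 37, 36, 32, 9, 26, 8, 29, 31, 18]
  9 vs only child 18 at index 9, swap → [50, 37, 36, 32, 18, 26, 8, 29, 31, 9]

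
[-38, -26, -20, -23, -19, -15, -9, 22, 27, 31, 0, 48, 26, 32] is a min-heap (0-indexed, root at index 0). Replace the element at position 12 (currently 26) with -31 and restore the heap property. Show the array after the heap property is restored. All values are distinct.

[-38, -26, -31, -23, -19, -20, -9, 22, 27, 31, 0, 48, -15, 32]

set index 12 from 26 to -31 → [-38, -26, -20, -23, -19, -15, -9, 22, 27, 31, 0, 48, -31, 32]
-31 < parent -15 at index 5, swap → [-38, -26, -20, -23, -19, -31, -9, 22, 27, 31, 0, 48, -15, 32]
-31 < parent -20 at index 2, swap → [-38, -26, -31, -23, -19, -20, -9, 22, 27, 31, 0, 48, -15, 32]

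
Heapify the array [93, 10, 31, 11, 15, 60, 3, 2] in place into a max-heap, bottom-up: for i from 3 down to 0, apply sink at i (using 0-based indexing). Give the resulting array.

sift down from index 3: already satisfies heap property
sift down from index 2:
  31 vs larger child 60 at index 5, swap → [93, 10, 60, 11, 15, 31, 3, 2]
sift down from index 1:
  10 vs larger child 15 at index 4, swap → [93, 15, 60, 11, 10, 31, 3, 2]
sift down from index 0: already satisfies heap property

[93, 15, 60, 11, 10, 31, 3, 2]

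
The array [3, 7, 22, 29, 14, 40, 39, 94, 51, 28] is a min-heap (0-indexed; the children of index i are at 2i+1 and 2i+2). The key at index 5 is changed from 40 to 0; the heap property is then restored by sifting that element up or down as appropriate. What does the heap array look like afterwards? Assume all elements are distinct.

set index 5 from 40 to 0 → [3, 7, 22, 29, 14, 0, 39, 94, 51, 28]
0 < parent 22 at index 2, swap → [3, 7, 0, 29, 14, 22, 39, 94, 51, 28]
0 < parent 3 at index 0, swap → [0, 7, 3, 29, 14, 22, 39, 94, 51, 28]

[0, 7, 3, 29, 14, 22, 39, 94, 51, 28]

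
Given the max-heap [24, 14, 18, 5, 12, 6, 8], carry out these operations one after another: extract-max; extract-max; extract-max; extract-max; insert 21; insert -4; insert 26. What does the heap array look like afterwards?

[26, 8, 21, 6, -4, 5]

extract-max → returns 24:
  remove root 24; move last element 8 to root → [8, 14, 18, 5, 12, 6]
  8 vs larger child 18 at index 2, swap → [18, 14, 8, 5, 12, 6]
extract-max → returns 18:
  remove root 18; move last element 6 to root → [6, 14, 8, 5, 12]
  6 vs larger child 14 at index 1, swap → [14, 6, 8, 5, 12]
  6 vs larger child 12 at index 4, swap → [14, 12, 8, 5, 6]
extract-max → returns 14:
  remove root 14; move last element 6 to root → [6, 12, 8, 5]
  6 vs larger child 12 at index 1, swap → [12, 6, 8, 5]
extract-max → returns 12:
  remove root 12; move last element 5 to root → [5, 6, 8]
  5 vs larger child 8 at index 2, swap → [8, 6, 5]
insert 21:
  append 21 at index 3 → [8, 6, 5, 21]
  21 > parent 6 at index 1, swap → [8, 21, 5, 6]
  21 > parent 8 at index 0, swap → [21, 8, 5, 6]
insert -4:
  append -4 at index 4 → [21, 8, 5, 6, -4] (no swap needed)
insert 26:
  append 26 at index 5 → [21, 8, 5, 6, -4, 26]
  26 > parent 5 at index 2, swap → [21, 8, 26, 6, -4, 5]
  26 > parent 21 at index 0, swap → [26, 8, 21, 6, -4, 5]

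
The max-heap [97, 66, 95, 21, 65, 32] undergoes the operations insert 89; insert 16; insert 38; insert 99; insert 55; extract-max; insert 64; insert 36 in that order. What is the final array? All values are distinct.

insert 89:
  append 89 at index 6 → [97, 66, 95, 21, 65, 32, 89] (no swap needed)
insert 16:
  append 16 at index 7 → [97, 66, 95, 21, 65, 32, 89, 16] (no swap needed)
insert 38:
  append 38 at index 8 → [97, 66, 95, 21, 65, 32, 89, 16, 38]
  38 > parent 21 at index 3, swap → [97, 66, 95, 38, 65, 32, 89, 16, 21]
insert 99:
  append 99 at index 9 → [97, 66, 95, 38, 65, 32, 89, 16, 21, 99]
  99 > parent 65 at index 4, swap → [97, 66, 95, 38, 99, 32, 89, 16, 21, 65]
  99 > parent 66 at index 1, swap → [97, 99, 95, 38, 66, 32, 89, 16, 21, 65]
  99 > parent 97 at index 0, swap → [99, 97, 95, 38, 66, 32, 89, 16, 21, 65]
insert 55:
  append 55 at index 10 → [99, 97, 95, 38, 66, 32, 89, 16, 21, 65, 55] (no swap needed)
extract-max → returns 99:
  remove root 99; move last element 55 to root → [55, 97, 95, 38, 66, 32, 89, 16, 21, 65]
  55 vs larger child 97 at index 1, swap → [97, 55, 95, 38, 66, 32, 89, 16, 21, 65]
  55 vs larger child 66 at index 4, swap → [97, 66, 95, 38, 55, 32, 89, 16, 21, 65]
  55 vs only child 65 at index 9, swap → [97, 66, 95, 38, 65, 32, 89, 16, 21, 55]
insert 64:
  append 64 at index 10 → [97, 66, 95, 38, 65, 32, 89, 16, 21, 55, 64] (no swap needed)
insert 36:
  append 36 at index 11 → [97, 66, 95, 38, 65, 32, 89, 16, 21, 55, 64, 36]
  36 > parent 32 at index 5, swap → [97, 66, 95, 38, 65, 36, 89, 16, 21, 55, 64, 32]

[97, 66, 95, 38, 65, 36, 89, 16, 21, 55, 64, 32]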